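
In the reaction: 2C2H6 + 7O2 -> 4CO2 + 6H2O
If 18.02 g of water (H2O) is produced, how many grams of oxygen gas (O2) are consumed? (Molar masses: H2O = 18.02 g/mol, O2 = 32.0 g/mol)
Moles of H2O = 18.02 g ÷ 18.02 g/mol = 1 mol
Mole ratio: 7 mol O2 / 6 mol H2O
Moles of O2 = 1 × (7/6) = 1.16667 mol
Mass of O2 = 1.16667 mol × 32.0 g/mol = 37.33 g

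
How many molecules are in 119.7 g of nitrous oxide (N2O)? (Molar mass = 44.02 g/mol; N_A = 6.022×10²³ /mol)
Moles = 119.7 g ÷ 44.02 g/mol = 2.71922 mol
Molecules = 2.71922 mol × 6.022×10²³ /mol = 1.638e+24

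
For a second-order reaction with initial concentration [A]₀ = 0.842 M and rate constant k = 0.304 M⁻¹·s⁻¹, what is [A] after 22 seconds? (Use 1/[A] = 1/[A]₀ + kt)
0.1270 M

1/[A] = 1/[A]₀ + k·t = 1/0.842 + (0.304)·(22) = 1.1876 + 6.6880 = 7.8756
[A] = 1/7.8756 = 0.1270 M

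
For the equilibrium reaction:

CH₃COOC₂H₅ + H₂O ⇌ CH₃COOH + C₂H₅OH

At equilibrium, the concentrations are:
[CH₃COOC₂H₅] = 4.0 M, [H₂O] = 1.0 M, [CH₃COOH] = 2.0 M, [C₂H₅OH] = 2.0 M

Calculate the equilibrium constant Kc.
K_c = 1.0000

Kc = ([CH₃COOH] × [C₂H₅OH]) / ([CH₃COOC₂H₅] × [H₂O])
   = ((2.0)·(2.0)) / ((4.0)·(1.0))
   = 4 / 4 = 1.0000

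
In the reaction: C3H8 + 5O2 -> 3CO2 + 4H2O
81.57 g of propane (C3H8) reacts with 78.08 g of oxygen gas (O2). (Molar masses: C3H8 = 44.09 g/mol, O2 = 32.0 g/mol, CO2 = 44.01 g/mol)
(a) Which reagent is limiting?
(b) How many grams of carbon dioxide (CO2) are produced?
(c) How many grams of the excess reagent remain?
(a) O2, (b) 64.43 g, (c) 60.05 g

Moles of C3H8 = 81.57 g ÷ 44.09 g/mol = 1.85008 mol
Moles of O2 = 78.08 g ÷ 32.0 g/mol = 2.44 mol
Moles ÷ coefficient: C3H8: 1.85008/1 = 1.85, O2: 2.44/5 = 0.488
(a) O2 has the smaller value, so O2 is the limiting reagent.
(b) Moles of CO2 = 2.44 mol O2 × (3/5) = 1.464 mol; mass = 1.464 mol × 44.01 g/mol = 64.43 g
(c) C3H8 consumed = 2.44 × (1/5) = 0.488 mol; remaining = 1.85008 − 0.488 = 1.36208 mol; mass = 1.36208 mol × 44.09 g/mol = 60.05 g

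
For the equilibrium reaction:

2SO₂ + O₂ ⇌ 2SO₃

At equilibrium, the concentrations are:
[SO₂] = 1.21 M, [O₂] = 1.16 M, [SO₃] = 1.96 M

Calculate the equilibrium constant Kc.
K_c = 2.2620

Kc = ([SO₃]^2) / ([SO₂]^2 × [O₂])
   = ((1.96)^2) / ((1.21)^2·(1.16))
   = 3.8416 / 1.6984 = 2.2620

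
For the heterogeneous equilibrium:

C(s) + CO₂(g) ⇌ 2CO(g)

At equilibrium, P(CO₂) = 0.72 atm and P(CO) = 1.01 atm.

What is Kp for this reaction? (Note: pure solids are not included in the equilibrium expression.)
K_p = 1.417

Solid C is excluded.
Kp = P(CO)²/P(CO₂) = (1.01)²/0.72 = 1.02/0.72 = 1.417.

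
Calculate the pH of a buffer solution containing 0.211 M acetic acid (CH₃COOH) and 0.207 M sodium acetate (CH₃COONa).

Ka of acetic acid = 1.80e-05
pH = 4.74

pKa = -log(1.80e-05) = 4.74. pH = pKa + log([A⁻]/[HA]) = 4.74 + log(0.207/0.211)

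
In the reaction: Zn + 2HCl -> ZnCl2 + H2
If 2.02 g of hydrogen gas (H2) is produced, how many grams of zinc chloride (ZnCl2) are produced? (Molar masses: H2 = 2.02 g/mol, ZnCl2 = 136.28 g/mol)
Moles of H2 = 2.02 g ÷ 2.02 g/mol = 1 mol
Mole ratio: 1 mol ZnCl2 / 1 mol H2
Moles of ZnCl2 = 1 × (1/1) = 1 mol
Mass of ZnCl2 = 1 mol × 136.28 g/mol = 136.3 g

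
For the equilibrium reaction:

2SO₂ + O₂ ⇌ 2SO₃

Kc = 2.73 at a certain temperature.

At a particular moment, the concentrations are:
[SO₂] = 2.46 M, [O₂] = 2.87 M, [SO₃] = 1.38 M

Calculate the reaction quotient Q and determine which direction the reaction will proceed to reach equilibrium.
Q = 0.110, Q < K, reaction proceeds forward (toward products)

Q = ([SO₃]^2) / ([SO₂]^2 × [O₂])
  = ((1.38)^2) / ((2.46)^2·(2.87)) = 1.9044/17.368 = 0.1096
Since Q = 0.1096 < Kc = 2.73, the reaction proceeds forward (toward products) to reach equilibrium.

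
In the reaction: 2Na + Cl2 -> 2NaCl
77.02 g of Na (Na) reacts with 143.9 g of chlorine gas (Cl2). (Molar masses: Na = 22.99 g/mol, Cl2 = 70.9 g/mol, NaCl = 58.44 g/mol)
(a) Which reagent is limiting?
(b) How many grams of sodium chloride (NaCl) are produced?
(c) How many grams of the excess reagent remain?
(a) Na, (b) 195.8 g, (c) 25.14 g

Moles of Na = 77.02 g ÷ 22.99 g/mol = 3.35015 mol
Moles of Cl2 = 143.9 g ÷ 70.9 g/mol = 2.02962 mol
Moles ÷ coefficient: Na: 3.35015/2 = 1.675, Cl2: 2.02962/1 = 2.03
(a) Na has the smaller value, so Na is the limiting reagent.
(b) Moles of NaCl = 3.35015 mol Na × (2/2) = 3.35015 mol; mass = 3.35015 mol × 58.44 g/mol = 195.8 g
(c) Cl2 consumed = 3.35015 × (1/2) = 1.67508 mol; remaining = 2.02962 − 1.67508 = 0.354543 mol; mass = 0.354543 mol × 70.9 g/mol = 25.14 g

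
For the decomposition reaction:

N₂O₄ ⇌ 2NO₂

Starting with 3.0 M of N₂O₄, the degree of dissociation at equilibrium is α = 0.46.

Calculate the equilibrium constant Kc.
K_c = 4.7022

x = α·[A]₀ = 0.46 × 3.0 = 1.38 M dissociated.
At eq: [N₂O₄] = 3.0 − 1.38 = 1.62 M; [NO₂] = 2x = 2.76 M.
Kc = [NO₂]²/[N₂O₄] = (2.76)²/1.62 = 4.702.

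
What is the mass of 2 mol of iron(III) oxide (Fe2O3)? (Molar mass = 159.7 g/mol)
Mass = 2 mol × 159.7 g/mol = 319.4 g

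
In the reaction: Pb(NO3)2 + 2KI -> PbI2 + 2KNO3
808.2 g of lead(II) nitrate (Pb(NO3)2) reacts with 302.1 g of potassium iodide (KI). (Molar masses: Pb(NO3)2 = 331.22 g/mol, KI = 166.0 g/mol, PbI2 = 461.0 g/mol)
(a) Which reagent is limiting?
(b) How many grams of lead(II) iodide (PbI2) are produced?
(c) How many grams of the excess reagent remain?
(a) KI, (b) 419.5 g, (c) 506.8 g

Moles of Pb(NO3)2 = 808.2 g ÷ 331.22 g/mol = 2.44007 mol
Moles of KI = 302.1 g ÷ 166.0 g/mol = 1.81988 mol
Moles ÷ coefficient: Pb(NO3)2: 2.44007/1 = 2.44, KI: 1.81988/2 = 0.9099
(a) KI has the smaller value, so KI is the limiting reagent.
(b) Moles of PbI2 = 1.81988 mol KI × (1/2) = 0.90994 mol; mass = 0.90994 mol × 461.0 g/mol = 419.5 g
(c) Pb(NO3)2 consumed = 1.81988 × (1/2) = 0.90994 mol; remaining = 2.44007 − 0.90994 = 1.53013 mol; mass = 1.53013 mol × 331.22 g/mol = 506.8 g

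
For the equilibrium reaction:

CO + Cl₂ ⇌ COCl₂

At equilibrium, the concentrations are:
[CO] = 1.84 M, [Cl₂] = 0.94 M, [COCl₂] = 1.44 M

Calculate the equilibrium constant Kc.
K_c = 0.8326

Kc = ([COCl₂]) / ([CO] × [Cl₂])
   = ((1.44)) / ((1.84)·(0.94))
   = 1.44 / 1.7296 = 0.8326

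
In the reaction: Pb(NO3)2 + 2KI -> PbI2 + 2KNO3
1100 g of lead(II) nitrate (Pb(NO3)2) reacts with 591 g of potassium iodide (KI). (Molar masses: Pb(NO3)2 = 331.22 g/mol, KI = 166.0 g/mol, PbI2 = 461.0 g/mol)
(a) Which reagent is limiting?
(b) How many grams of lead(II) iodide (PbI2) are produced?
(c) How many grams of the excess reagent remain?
(a) KI, (b) 820.6 g, (c) 510.4 g

Moles of Pb(NO3)2 = 1100 g ÷ 331.22 g/mol = 3.32106 mol
Moles of KI = 591 g ÷ 166.0 g/mol = 3.56024 mol
Moles ÷ coefficient: Pb(NO3)2: 3.32106/1 = 3.321, KI: 3.56024/2 = 1.78
(a) KI has the smaller value, so KI is the limiting reagent.
(b) Moles of PbI2 = 3.56024 mol KI × (1/2) = 1.78012 mol; mass = 1.78012 mol × 461.0 g/mol = 820.6 g
(c) Pb(NO3)2 consumed = 3.56024 × (1/2) = 1.78012 mol; remaining = 3.32106 − 1.78012 = 1.54094 mol; mass = 1.54094 mol × 331.22 g/mol = 510.4 g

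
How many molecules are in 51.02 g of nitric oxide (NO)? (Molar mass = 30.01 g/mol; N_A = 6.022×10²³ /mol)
Moles = 51.02 g ÷ 30.01 g/mol = 1.7001 mol
Molecules = 1.7001 mol × 6.022×10²³ /mol = 1.024e+24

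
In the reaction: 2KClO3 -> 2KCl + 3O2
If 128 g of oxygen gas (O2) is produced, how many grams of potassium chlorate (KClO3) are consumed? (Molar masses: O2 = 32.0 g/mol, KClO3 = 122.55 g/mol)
Moles of O2 = 128 g ÷ 32.0 g/mol = 4 mol
Mole ratio: 2 mol KClO3 / 3 mol O2
Moles of KClO3 = 4 × (2/3) = 2.66667 mol
Mass of KClO3 = 2.66667 mol × 122.55 g/mol = 326.8 g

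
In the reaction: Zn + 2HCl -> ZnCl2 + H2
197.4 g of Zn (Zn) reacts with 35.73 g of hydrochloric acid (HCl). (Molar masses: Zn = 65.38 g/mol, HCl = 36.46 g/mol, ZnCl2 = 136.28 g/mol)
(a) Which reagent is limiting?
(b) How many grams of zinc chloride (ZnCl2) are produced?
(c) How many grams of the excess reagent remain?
(a) HCl, (b) 66.78 g, (c) 165.4 g

Moles of Zn = 197.4 g ÷ 65.38 g/mol = 3.01927 mol
Moles of HCl = 35.73 g ÷ 36.46 g/mol = 0.979978 mol
Moles ÷ coefficient: Zn: 3.01927/1 = 3.019, HCl: 0.979978/2 = 0.49
(a) HCl has the smaller value, so HCl is the limiting reagent.
(b) Moles of ZnCl2 = 0.979978 mol HCl × (1/2) = 0.489989 mol; mass = 0.489989 mol × 136.28 g/mol = 66.78 g
(c) Zn consumed = 0.979978 × (1/2) = 0.489989 mol; remaining = 3.01927 − 0.489989 = 2.52928 mol; mass = 2.52928 mol × 65.38 g/mol = 165.4 g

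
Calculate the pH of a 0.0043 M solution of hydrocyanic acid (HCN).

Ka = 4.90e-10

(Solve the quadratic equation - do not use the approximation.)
pH = 5.84

x² + Ka×x - Ka×C = 0. Using quadratic formula: [H⁺] = 1.4513e-06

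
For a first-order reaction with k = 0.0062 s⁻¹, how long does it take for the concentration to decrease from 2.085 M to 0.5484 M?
215.41 s

From ln[A] = ln[A]₀ - k·t: t = ln([A]₀/[A])/k = ln(2.085/0.5484)/0.0062 = ln(3.8020)/0.0062 = 1.3355/0.0062 = 215.41 s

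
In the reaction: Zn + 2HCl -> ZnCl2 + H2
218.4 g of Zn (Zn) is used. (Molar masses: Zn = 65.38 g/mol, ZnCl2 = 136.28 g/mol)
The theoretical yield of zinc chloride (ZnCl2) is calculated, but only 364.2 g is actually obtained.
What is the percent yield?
Moles of Zn = 218.4 g ÷ 65.38 g/mol = 3.34047 mol
Mole ratio: 1 mol ZnCl2 / 1 mol Zn
Moles of ZnCl2 = 3.34047 × (1/1) = 3.34047 mol
Theoretical yield = 3.34047 mol × 136.28 g/mol = 455.24 g
Actual yield = 364.2 g
Percent yield = (364.2 / 455.24) × 100% = 80.0%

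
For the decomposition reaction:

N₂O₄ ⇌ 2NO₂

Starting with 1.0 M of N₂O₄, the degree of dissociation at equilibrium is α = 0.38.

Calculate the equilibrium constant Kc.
K_c = 0.9316

x = α·[A]₀ = 0.38 × 1.0 = 0.38 M dissociated.
At eq: [N₂O₄] = 1.0 − 0.38 = 0.62 M; [NO₂] = 2x = 0.76 M.
Kc = [NO₂]²/[N₂O₄] = (0.76)²/0.62 = 0.9316.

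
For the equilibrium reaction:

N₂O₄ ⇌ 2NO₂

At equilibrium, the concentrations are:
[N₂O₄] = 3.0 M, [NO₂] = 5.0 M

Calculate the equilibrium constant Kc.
K_c = 8.3333

Kc = ([NO₂]^2) / ([N₂O₄])
   = ((5.0)^2) / ((3.0))
   = 25 / 3 = 8.3333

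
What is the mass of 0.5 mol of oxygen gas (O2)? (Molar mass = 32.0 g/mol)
Mass = 0.5 mol × 32.0 g/mol = 16 g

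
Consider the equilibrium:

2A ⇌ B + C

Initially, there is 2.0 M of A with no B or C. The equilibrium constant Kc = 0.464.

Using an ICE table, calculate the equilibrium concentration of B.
[B] = 0.577 M

ICE: [A] = 2.0 − 2x, [B] = [C] = x.
Kc = x²/(2.0 − 2x)² = 0.464 ⇒ √Kc = x/(2.0 − 2x).
x = √0.464·2.0/(1 + 2√0.464) = 0.68118·2.0/2.3624 = 0.57669.
[B] = x = 0.577 M.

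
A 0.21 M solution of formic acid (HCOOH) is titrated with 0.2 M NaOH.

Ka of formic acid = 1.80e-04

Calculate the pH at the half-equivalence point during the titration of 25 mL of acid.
pH = pKa = 3.74

At the half-equivalence point, [HA] = [A⁻], so by Henderson–Hasselbalch pH = pKa + log(1) = pKa.
pKa = −log(1.80e-04) = 3.74.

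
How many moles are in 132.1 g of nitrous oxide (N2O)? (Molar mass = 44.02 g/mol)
Moles = 132.1 g ÷ 44.02 g/mol = 3.001 mol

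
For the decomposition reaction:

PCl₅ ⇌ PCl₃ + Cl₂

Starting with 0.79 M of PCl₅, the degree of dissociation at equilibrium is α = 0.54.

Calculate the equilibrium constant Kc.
K_c = 0.5008

x = α·[A]₀ = 0.54 × 0.79 = 0.4266 M dissociated.
At eq: [PCl₅] = 0.79 − 0.4266 = 0.3634 M; [PCl₃] = [Cl₂] = x = 0.4266 M.
Kc = [PCl₃][Cl₂]/[PCl₅] = (0.4266)²/0.3634 = 0.5008.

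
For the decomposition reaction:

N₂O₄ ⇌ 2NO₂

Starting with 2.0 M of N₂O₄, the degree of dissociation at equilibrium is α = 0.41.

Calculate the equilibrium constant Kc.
K_c = 2.2793

x = α·[A]₀ = 0.41 × 2.0 = 0.82 M dissociated.
At eq: [N₂O₄] = 2.0 − 0.82 = 1.18 M; [NO₂] = 2x = 1.64 M.
Kc = [NO₂]²/[N₂O₄] = (1.64)²/1.18 = 2.279.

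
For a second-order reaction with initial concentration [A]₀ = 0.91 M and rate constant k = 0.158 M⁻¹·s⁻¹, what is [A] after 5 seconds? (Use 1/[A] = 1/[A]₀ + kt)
0.5294 M

1/[A] = 1/[A]₀ + k·t = 1/0.91 + (0.158)·(5) = 1.0989 + 0.7900 = 1.8889
[A] = 1/1.8889 = 0.5294 M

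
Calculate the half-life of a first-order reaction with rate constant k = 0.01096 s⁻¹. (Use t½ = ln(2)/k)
63.24 s

t½ = ln(2)/k = 0.6931/0.01096 = 63.24 s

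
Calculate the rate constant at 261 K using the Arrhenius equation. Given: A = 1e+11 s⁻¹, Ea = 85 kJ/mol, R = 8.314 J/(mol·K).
9.73e-07 s⁻¹

k = A·exp(-Ea/(R·T)) = 1e+11·exp(-85000/(8.314·261)) = 1e+11·exp(-39.1713) = 1e+11·9.7298e-18 = 9.73e-07 s⁻¹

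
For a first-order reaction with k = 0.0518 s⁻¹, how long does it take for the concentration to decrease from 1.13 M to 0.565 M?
13.38 s

From ln[A] = ln[A]₀ - k·t: t = ln([A]₀/[A])/k = ln(1.13/0.565)/0.0518 = ln(2.0000)/0.0518 = 0.6931/0.0518 = 13.38 s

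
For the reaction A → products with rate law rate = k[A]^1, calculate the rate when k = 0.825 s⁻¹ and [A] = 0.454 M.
0.3745 M/s

rate = k·[A]^1 = 0.825·(0.454)^1 = 0.825·0.454 = 0.3745 M/s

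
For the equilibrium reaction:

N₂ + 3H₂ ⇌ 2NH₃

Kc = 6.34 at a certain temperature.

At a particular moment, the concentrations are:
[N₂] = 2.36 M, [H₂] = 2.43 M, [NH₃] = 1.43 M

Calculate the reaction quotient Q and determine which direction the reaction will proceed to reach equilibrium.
Q = 0.060, Q < K, reaction proceeds forward (toward products)

Q = ([NH₃]^2) / ([N₂] × [H₂]^3)
  = ((1.43)^2) / ((2.36)·(2.43)^3) = 2.0449/33.863 = 0.06039
Since Q = 0.06039 < Kc = 6.34, the reaction proceeds forward (toward products) to reach equilibrium.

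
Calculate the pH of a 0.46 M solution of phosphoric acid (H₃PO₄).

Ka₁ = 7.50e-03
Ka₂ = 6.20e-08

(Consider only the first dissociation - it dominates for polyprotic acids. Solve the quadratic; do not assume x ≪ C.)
pH = 1.26

x² + Ka₁·x − Ka₁·C = 0 with Ka₁ = 7.50e-03, C = 0.46.
x = (−Ka₁ + √(Ka₁² + 4·Ka₁·C))/2 = 5.5106e-02 M, so pH = 1.26.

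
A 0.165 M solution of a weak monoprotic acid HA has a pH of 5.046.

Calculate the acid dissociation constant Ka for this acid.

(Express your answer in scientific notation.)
K_a = 4.90e-10

[H⁺] = 10^(−pH) = 10^(−5.046) = 8.995e-06 M. For HA ⇌ H⁺ + A⁻, Ka = x²/(C − x) = (8.995e-06)²/(0.165 − 8.995e-06) = 4.90e-10.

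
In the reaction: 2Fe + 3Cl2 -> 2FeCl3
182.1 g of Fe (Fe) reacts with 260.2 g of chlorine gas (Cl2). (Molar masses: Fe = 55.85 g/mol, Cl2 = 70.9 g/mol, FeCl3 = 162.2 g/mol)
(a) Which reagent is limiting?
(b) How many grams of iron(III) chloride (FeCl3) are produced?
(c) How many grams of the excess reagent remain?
(a) Cl2, (b) 396.8 g, (c) 45.46 g

Moles of Fe = 182.1 g ÷ 55.85 g/mol = 3.26052 mol
Moles of Cl2 = 260.2 g ÷ 70.9 g/mol = 3.66996 mol
Moles ÷ coefficient: Fe: 3.26052/2 = 1.63, Cl2: 3.66996/3 = 1.223
(a) Cl2 has the smaller value, so Cl2 is the limiting reagent.
(b) Moles of FeCl3 = 3.66996 mol Cl2 × (2/3) = 2.44664 mol; mass = 2.44664 mol × 162.2 g/mol = 396.8 g
(c) Fe consumed = 3.66996 × (2/3) = 2.44664 mol; remaining = 3.26052 − 2.44664 = 0.813881 mol; mass = 0.813881 mol × 55.85 g/mol = 45.46 g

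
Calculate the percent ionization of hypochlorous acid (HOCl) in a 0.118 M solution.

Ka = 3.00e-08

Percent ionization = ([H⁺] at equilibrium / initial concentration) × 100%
Percent ionization = 0.0504%

Let x = [H⁺]. Ka = x²/(C - x) ⇒ x² + (3.00e-08)x - (3.00e-08)(0.118) = 0. x = 5.9483e-05. Percent = (5.9483e-05/0.118) × 100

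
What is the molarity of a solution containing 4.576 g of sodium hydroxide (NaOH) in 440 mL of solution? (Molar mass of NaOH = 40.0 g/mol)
Moles of NaOH = 4.576 g ÷ 40.0 g/mol = 0.1144 mol
Volume = 440 mL = 0.44 L
Molarity = 0.1144 mol ÷ 0.44 L = 0.26 M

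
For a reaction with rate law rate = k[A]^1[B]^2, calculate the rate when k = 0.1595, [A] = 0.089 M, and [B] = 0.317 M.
0.001426 M/s

rate = k·[A]^1·[B]^2 = 0.1595·(0.089)^1·(0.317)^2 = 0.1595·0.089·0.100489 = 0.001426 M/s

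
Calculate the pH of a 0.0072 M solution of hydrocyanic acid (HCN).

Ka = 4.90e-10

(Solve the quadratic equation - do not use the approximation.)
pH = 5.73

x² + Ka×x - Ka×C = 0. Using quadratic formula: [H⁺] = 1.8781e-06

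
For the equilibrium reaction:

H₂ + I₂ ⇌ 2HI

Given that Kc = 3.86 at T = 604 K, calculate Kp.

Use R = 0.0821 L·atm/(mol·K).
K_p = 3.8600

Δn = (moles gaseous products) − (moles gaseous reactants) = 0
T = 604 K; RT = 0.0821 × 604 = 49.5884
Kp = Kc·(RT)^Δn = 3.86 × (49.5884)^0 = 3.86 × 1 = 3.8600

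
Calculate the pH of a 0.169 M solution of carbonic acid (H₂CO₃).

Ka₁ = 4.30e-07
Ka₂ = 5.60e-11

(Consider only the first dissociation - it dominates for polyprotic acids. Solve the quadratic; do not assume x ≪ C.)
pH = 3.57

x² + Ka₁·x − Ka₁·C = 0 with Ka₁ = 4.30e-07, C = 0.169.
x = (−Ka₁ + √(Ka₁² + 4·Ka₁·C))/2 = 2.6936e-04 M, so pH = 3.57.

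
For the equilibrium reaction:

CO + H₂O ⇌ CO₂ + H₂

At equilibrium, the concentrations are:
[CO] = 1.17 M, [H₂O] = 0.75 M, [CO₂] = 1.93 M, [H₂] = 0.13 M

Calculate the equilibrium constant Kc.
K_c = 0.2859

Kc = ([CO₂] × [H₂]) / ([CO] × [H₂O])
   = ((1.93)·(0.13)) / ((1.17)·(0.75))
   = 0.2509 / 0.8775 = 0.2859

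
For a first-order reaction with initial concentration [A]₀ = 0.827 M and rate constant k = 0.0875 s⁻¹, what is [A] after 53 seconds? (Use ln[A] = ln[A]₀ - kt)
0.0080 M

ln[A] = ln[A]₀ - k·t = ln(0.827) - (0.0875)·(53) = -0.1900 - 4.6375 = -4.8275
[A] = e^(-4.8275) = 0.0080 M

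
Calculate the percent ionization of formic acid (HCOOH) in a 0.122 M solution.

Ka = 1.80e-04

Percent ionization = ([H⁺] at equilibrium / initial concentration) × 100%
Percent ionization = 3.77%

Let x = [H⁺]. Ka = x²/(C - x) ⇒ x² + (1.80e-04)x - (1.80e-04)(0.122) = 0. x = 4.5970e-03. Percent = (4.5970e-03/0.122) × 100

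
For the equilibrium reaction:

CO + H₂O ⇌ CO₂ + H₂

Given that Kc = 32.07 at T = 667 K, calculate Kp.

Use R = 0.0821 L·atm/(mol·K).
K_p = 32.0700

Δn = (moles gaseous products) − (moles gaseous reactants) = 0
T = 667 K; RT = 0.0821 × 667 = 54.7607
Kp = Kc·(RT)^Δn = 32.07 × (54.7607)^0 = 32.07 × 1 = 32.0700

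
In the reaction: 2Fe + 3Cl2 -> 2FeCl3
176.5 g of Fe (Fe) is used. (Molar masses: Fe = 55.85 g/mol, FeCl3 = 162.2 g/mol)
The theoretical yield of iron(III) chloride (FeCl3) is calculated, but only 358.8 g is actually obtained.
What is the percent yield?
Moles of Fe = 176.5 g ÷ 55.85 g/mol = 3.16025 mol
Mole ratio: 2 mol FeCl3 / 2 mol Fe
Moles of FeCl3 = 3.16025 × (2/2) = 3.16025 mol
Theoretical yield = 3.16025 mol × 162.2 g/mol = 512.59 g
Actual yield = 358.8 g
Percent yield = (358.8 / 512.59) × 100% = 70.0%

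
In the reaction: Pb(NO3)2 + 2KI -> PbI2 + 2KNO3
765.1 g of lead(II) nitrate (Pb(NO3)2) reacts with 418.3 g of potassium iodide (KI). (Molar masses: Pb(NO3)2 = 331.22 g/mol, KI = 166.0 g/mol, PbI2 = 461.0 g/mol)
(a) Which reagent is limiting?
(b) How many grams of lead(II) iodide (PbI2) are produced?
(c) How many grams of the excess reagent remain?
(a) KI, (b) 580.8 g, (c) 347.8 g

Moles of Pb(NO3)2 = 765.1 g ÷ 331.22 g/mol = 2.30995 mol
Moles of KI = 418.3 g ÷ 166.0 g/mol = 2.51988 mol
Moles ÷ coefficient: Pb(NO3)2: 2.30995/1 = 2.31, KI: 2.51988/2 = 1.26
(a) KI has the smaller value, so KI is the limiting reagent.
(b) Moles of PbI2 = 2.51988 mol KI × (1/2) = 1.25994 mol; mass = 1.25994 mol × 461.0 g/mol = 580.8 g
(c) Pb(NO3)2 consumed = 2.51988 × (1/2) = 1.25994 mol; remaining = 2.30995 − 1.25994 = 1.05001 mol; mass = 1.05001 mol × 331.22 g/mol = 347.8 g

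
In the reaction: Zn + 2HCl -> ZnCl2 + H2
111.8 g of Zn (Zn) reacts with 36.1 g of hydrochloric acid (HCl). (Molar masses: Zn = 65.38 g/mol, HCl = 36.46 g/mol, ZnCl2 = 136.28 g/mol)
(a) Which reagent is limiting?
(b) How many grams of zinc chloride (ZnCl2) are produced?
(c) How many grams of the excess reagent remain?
(a) HCl, (b) 67.47 g, (c) 79.43 g

Moles of Zn = 111.8 g ÷ 65.38 g/mol = 1.71 mol
Moles of HCl = 36.1 g ÷ 36.46 g/mol = 0.990126 mol
Moles ÷ coefficient: Zn: 1.71/1 = 1.71, HCl: 0.990126/2 = 0.4951
(a) HCl has the smaller value, so HCl is the limiting reagent.
(b) Moles of ZnCl2 = 0.990126 mol HCl × (1/2) = 0.495063 mol; mass = 0.495063 mol × 136.28 g/mol = 67.47 g
(c) Zn consumed = 0.990126 × (1/2) = 0.495063 mol; remaining = 1.71 − 0.495063 = 1.21494 mol; mass = 1.21494 mol × 65.38 g/mol = 79.43 g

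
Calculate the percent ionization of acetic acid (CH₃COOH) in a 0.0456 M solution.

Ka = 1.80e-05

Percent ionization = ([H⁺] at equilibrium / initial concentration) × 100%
Percent ionization = 1.97%

Let x = [H⁺]. Ka = x²/(C - x) ⇒ x² + (1.80e-05)x - (1.80e-05)(0.0456) = 0. x = 8.9702e-04. Percent = (8.9702e-04/0.0456) × 100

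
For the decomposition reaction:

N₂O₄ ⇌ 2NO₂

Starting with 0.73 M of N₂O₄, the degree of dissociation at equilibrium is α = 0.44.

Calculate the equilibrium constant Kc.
K_c = 1.0095

x = α·[A]₀ = 0.44 × 0.73 = 0.3212 M dissociated.
At eq: [N₂O₄] = 0.73 − 0.3212 = 0.4088 M; [NO₂] = 2x = 0.6424 M.
Kc = [NO₂]²/[N₂O₄] = (0.6424)²/0.4088 = 1.009.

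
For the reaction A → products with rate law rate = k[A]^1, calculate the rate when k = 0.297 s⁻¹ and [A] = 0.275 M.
0.08167 M/s

rate = k·[A]^1 = 0.297·(0.275)^1 = 0.297·0.275 = 0.08167 M/s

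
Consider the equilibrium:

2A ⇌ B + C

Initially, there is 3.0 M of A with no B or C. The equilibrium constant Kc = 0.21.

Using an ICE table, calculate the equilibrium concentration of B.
[B] = 0.717 M

ICE: [A] = 3.0 − 2x, [B] = [C] = x.
Kc = x²/(3.0 − 2x)² = 0.21 ⇒ √Kc = x/(3.0 − 2x).
x = √0.21·3.0/(1 + 2√0.21) = 0.45826·3.0/1.9165 = 0.71733.
[B] = x = 0.717 M.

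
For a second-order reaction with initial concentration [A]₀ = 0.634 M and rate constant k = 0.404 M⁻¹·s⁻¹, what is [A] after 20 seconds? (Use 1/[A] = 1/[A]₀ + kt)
0.1035 M

1/[A] = 1/[A]₀ + k·t = 1/0.634 + (0.404)·(20) = 1.5773 + 8.0800 = 9.6573
[A] = 1/9.6573 = 0.1035 M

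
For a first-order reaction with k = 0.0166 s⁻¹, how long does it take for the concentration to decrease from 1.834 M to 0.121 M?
163.76 s

From ln[A] = ln[A]₀ - k·t: t = ln([A]₀/[A])/k = ln(1.834/0.121)/0.0166 = ln(15.1570)/0.0166 = 2.7185/0.0166 = 163.76 s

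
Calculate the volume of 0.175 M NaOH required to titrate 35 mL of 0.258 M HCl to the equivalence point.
V_{base} = 51.6 mL

At equivalence: moles acid = moles base.
moles HCl = 0.258 M × 0.035 L = 0.00903 mol
V_NaOH = 0.00903 mol ÷ 0.175 M = 0.0516 L = 51.6 mL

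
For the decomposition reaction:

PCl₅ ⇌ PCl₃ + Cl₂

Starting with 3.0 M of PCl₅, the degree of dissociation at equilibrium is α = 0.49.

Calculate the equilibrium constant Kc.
K_c = 1.4124

x = α·[A]₀ = 0.49 × 3.0 = 1.47 M dissociated.
At eq: [PCl₅] = 3.0 − 1.47 = 1.53 M; [PCl₃] = [Cl₂] = x = 1.47 M.
Kc = [PCl₃][Cl₂]/[PCl₅] = (1.47)²/1.53 = 1.412.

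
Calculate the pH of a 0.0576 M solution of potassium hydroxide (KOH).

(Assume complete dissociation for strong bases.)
pH = 12.76

[OH⁻] = 0.0576 M for strong base. pOH = -log[OH⁻] = 1.24, pH = 14 - pOH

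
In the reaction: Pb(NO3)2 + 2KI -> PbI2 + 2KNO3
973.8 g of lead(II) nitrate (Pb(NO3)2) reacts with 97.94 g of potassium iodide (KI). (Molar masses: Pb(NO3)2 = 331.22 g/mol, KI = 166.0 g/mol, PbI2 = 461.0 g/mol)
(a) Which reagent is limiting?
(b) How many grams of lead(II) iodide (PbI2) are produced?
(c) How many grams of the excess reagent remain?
(a) KI, (b) 136 g, (c) 876.1 g

Moles of Pb(NO3)2 = 973.8 g ÷ 331.22 g/mol = 2.94004 mol
Moles of KI = 97.94 g ÷ 166.0 g/mol = 0.59 mol
Moles ÷ coefficient: Pb(NO3)2: 2.94004/1 = 2.94, KI: 0.59/2 = 0.295
(a) KI has the smaller value, so KI is the limiting reagent.
(b) Moles of PbI2 = 0.59 mol KI × (1/2) = 0.295 mol; mass = 0.295 mol × 461.0 g/mol = 136 g
(c) Pb(NO3)2 consumed = 0.59 × (1/2) = 0.295 mol; remaining = 2.94004 − 0.295 = 2.64504 mol; mass = 2.64504 mol × 331.22 g/mol = 876.1 g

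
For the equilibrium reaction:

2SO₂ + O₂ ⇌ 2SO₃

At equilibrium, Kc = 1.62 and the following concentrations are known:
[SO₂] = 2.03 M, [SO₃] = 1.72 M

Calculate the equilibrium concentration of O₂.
[O₂] = 0.4431 M

Kc = ([SO₃]^2) / ([SO₂]^2 × [O₂]) = 1.62
[O₂]^1 = (product terms)/(Kc · other reactant terms) = 2.9584 / (1.62 · 4.1209) = 0.44315
[O₂] = 0.4431 M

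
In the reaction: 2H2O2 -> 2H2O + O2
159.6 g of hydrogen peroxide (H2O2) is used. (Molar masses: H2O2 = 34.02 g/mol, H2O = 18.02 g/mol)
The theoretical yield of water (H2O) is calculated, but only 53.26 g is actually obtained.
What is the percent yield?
Moles of H2O2 = 159.6 g ÷ 34.02 g/mol = 4.69136 mol
Mole ratio: 2 mol H2O / 2 mol H2O2
Moles of H2O = 4.69136 × (2/2) = 4.69136 mol
Theoretical yield = 4.69136 mol × 18.02 g/mol = 84.538 g
Actual yield = 53.26 g
Percent yield = (53.26 / 84.538) × 100% = 63.0%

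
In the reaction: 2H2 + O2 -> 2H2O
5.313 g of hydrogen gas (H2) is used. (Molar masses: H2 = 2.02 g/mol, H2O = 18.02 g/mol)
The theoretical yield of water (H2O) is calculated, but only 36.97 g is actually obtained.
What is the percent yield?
Moles of H2 = 5.313 g ÷ 2.02 g/mol = 2.6302 mol
Mole ratio: 2 mol H2O / 2 mol H2
Moles of H2O = 2.6302 × (2/2) = 2.6302 mol
Theoretical yield = 2.6302 mol × 18.02 g/mol = 47.396 g
Actual yield = 36.97 g
Percent yield = (36.97 / 47.396) × 100% = 78.0%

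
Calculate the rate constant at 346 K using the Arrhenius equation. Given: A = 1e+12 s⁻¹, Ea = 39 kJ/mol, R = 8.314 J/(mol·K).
1.29e+06 s⁻¹

k = A·exp(-Ea/(R·T)) = 1e+12·exp(-39000/(8.314·346)) = 1e+12·exp(-13.5575) = 1e+12·1.2944e-06 = 1.29e+06 s⁻¹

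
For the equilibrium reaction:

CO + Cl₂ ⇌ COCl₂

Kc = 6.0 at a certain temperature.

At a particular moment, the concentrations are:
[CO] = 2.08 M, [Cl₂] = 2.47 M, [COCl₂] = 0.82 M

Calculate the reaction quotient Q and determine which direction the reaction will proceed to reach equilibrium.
Q = 0.160, Q < K, reaction proceeds forward (toward products)

Q = ([COCl₂]) / ([CO] × [Cl₂])
  = ((0.82)) / ((2.08)·(2.47)) = 0.82/5.1376 = 0.1596
Since Q = 0.1596 < Kc = 6.0, the reaction proceeds forward (toward products) to reach equilibrium.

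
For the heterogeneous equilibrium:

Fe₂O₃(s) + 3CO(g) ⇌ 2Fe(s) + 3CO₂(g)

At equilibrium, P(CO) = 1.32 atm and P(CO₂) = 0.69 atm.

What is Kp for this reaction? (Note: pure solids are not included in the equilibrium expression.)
K_p = 0.143

Solids (Fe₂O₃, Fe) are excluded.
Kp = P(CO₂)³/P(CO)³ = (0.69)³/(1.32)³ = 0.3285/2.3 = 0.143.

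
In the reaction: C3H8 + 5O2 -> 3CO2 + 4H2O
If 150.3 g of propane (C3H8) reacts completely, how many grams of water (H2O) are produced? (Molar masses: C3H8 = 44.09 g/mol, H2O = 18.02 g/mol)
Moles of C3H8 = 150.3 g ÷ 44.09 g/mol = 3.40894 mol
Mole ratio: 4 mol H2O / 1 mol C3H8
Moles of H2O = 3.40894 × (4/1) = 13.6357 mol
Mass of H2O = 13.6357 mol × 18.02 g/mol = 245.7 g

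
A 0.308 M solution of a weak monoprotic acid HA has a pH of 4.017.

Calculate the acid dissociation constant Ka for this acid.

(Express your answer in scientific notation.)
K_a = 3.00e-08

[H⁺] = 10^(−pH) = 10^(−4.017) = 9.616e-05 M. For HA ⇌ H⁺ + A⁻, Ka = x²/(C − x) = (9.616e-05)²/(0.308 − 9.616e-05) = 3.00e-08.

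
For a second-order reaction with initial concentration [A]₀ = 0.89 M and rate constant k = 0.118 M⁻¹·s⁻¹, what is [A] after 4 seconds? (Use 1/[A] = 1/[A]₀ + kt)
0.6267 M

1/[A] = 1/[A]₀ + k·t = 1/0.89 + (0.118)·(4) = 1.1236 + 0.4720 = 1.5956
[A] = 1/1.5956 = 0.6267 M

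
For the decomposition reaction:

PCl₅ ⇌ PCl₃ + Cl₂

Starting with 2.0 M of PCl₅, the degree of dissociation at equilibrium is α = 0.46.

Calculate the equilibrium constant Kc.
K_c = 0.7837

x = α·[A]₀ = 0.46 × 2.0 = 0.92 M dissociated.
At eq: [PCl₅] = 2.0 − 0.92 = 1.08 M; [PCl₃] = [Cl₂] = x = 0.92 M.
Kc = [PCl₃][Cl₂]/[PCl₅] = (0.92)²/1.08 = 0.7837.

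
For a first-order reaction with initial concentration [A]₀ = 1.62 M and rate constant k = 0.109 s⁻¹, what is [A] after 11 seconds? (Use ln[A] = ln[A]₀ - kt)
0.4884 M

ln[A] = ln[A]₀ - k·t = ln(1.62) - (0.109)·(11) = 0.4824 - 1.1990 = -0.7166
[A] = e^(-0.7166) = 0.4884 M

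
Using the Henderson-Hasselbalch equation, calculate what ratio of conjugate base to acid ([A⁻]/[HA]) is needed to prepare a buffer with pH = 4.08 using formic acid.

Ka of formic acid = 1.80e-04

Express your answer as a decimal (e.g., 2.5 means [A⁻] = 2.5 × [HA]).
[A⁻]/[HA] = 2.164

pKa = −log(1.80e-04) = 3.7447. pH = pKa + log([A⁻]/[HA]). 4.08 = 3.7447 + log(ratio). log(ratio) = 4.08 − 3.7447 = 0.3353. ratio = 10^(0.3353) = 2.164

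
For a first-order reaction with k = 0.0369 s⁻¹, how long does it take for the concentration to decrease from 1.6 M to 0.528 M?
30.05 s

From ln[A] = ln[A]₀ - k·t: t = ln([A]₀/[A])/k = ln(1.6/0.528)/0.0369 = ln(3.0303)/0.0369 = 1.1087/0.0369 = 30.05 s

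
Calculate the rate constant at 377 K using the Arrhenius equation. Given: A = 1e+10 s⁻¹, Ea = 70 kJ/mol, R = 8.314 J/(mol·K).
2.00e+00 s⁻¹

k = A·exp(-Ea/(R·T)) = 1e+10·exp(-70000/(8.314·377)) = 1e+10·exp(-22.3330) = 1e+10·1.9994e-10 = 2.00e+00 s⁻¹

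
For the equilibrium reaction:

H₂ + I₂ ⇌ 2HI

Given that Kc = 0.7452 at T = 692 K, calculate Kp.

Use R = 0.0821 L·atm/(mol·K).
K_p = 0.7452

Δn = (moles gaseous products) − (moles gaseous reactants) = 0
T = 692 K; RT = 0.0821 × 692 = 56.8132
Kp = Kc·(RT)^Δn = 0.7452 × (56.8132)^0 = 0.7452 × 1 = 0.7452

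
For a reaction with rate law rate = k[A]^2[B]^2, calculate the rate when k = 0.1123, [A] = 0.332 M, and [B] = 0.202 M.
0.0005051 M/s

rate = k·[A]^2·[B]^2 = 0.1123·(0.332)^2·(0.202)^2 = 0.1123·0.110224·0.040804 = 0.0005051 M/s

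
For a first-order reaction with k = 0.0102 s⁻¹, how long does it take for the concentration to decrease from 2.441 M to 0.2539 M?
221.88 s

From ln[A] = ln[A]₀ - k·t: t = ln([A]₀/[A])/k = ln(2.441/0.2539)/0.0102 = ln(9.6140)/0.0102 = 2.2632/0.0102 = 221.88 s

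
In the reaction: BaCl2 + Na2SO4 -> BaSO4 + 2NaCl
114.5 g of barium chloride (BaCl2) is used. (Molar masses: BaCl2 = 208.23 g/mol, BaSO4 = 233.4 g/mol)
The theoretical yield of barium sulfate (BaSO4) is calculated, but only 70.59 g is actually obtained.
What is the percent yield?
Moles of BaCl2 = 114.5 g ÷ 208.23 g/mol = 0.549873 mol
Mole ratio: 1 mol BaSO4 / 1 mol BaCl2
Moles of BaSO4 = 0.549873 × (1/1) = 0.549873 mol
Theoretical yield = 0.549873 mol × 233.4 g/mol = 128.34 g
Actual yield = 70.59 g
Percent yield = (70.59 / 128.34) × 100% = 55.0%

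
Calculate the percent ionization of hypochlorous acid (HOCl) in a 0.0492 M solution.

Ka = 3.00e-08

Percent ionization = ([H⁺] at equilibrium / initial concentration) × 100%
Percent ionization = 0.0781%

Let x = [H⁺]. Ka = x²/(C - x) ⇒ x² + (3.00e-08)x - (3.00e-08)(0.0492) = 0. x = 3.8404e-05. Percent = (3.8404e-05/0.0492) × 100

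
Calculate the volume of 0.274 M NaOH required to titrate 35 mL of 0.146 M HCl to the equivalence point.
V_{base} = 18.6 mL

At equivalence: moles acid = moles base.
moles HCl = 0.146 M × 0.035 L = 0.00511 mol
V_NaOH = 0.00511 mol ÷ 0.274 M = 0.01865 L = 18.6 mL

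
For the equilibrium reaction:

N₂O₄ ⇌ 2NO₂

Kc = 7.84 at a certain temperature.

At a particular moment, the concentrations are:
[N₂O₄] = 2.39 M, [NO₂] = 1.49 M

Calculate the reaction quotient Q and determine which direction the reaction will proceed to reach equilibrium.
Q = 0.929, Q < K, reaction proceeds forward (toward products)

Q = ([NO₂]^2) / ([N₂O₄])
  = ((1.49)^2) / ((2.39)) = 2.2201/2.39 = 0.9289
Since Q = 0.9289 < Kc = 7.84, the reaction proceeds forward (toward products) to reach equilibrium.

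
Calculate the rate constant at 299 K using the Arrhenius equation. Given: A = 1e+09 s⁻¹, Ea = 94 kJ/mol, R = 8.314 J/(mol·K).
3.78e-08 s⁻¹

k = A·exp(-Ea/(R·T)) = 1e+09·exp(-94000/(8.314·299)) = 1e+09·exp(-37.8135) = 1e+09·3.7828e-17 = 3.78e-08 s⁻¹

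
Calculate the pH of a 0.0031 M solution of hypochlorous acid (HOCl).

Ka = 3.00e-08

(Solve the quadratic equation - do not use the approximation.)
pH = 5.02

x² + Ka×x - Ka×C = 0. Using quadratic formula: [H⁺] = 9.6287e-06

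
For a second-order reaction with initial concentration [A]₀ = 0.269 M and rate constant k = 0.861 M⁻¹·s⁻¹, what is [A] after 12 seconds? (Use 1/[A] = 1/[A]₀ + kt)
0.0712 M

1/[A] = 1/[A]₀ + k·t = 1/0.269 + (0.861)·(12) = 3.7175 + 10.3320 = 14.0495
[A] = 1/14.0495 = 0.0712 M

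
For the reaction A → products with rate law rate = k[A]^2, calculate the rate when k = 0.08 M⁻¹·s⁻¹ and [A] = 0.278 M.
0.006183 M/s

rate = k·[A]^2 = 0.08·(0.278)^2 = 0.08·0.077284 = 0.006183 M/s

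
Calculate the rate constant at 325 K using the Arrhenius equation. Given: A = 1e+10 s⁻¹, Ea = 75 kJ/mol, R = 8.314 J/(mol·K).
8.82e-03 s⁻¹

k = A·exp(-Ea/(R·T)) = 1e+10·exp(-75000/(8.314·325)) = 1e+10·exp(-27.7567) = 1e+10·8.8190e-13 = 8.82e-03 s⁻¹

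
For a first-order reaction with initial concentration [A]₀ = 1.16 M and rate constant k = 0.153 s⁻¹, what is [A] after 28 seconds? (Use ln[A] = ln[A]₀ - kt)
0.0160 M

ln[A] = ln[A]₀ - k·t = ln(1.16) - (0.153)·(28) = 0.1484 - 4.2840 = -4.1356
[A] = e^(-4.1356) = 0.0160 M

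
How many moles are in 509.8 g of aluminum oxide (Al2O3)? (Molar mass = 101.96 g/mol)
Moles = 509.8 g ÷ 101.96 g/mol = 5 mol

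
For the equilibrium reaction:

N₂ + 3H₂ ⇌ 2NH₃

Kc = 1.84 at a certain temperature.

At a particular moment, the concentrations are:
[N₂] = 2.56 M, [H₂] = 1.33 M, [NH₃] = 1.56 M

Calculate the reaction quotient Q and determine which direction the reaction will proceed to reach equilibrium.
Q = 0.404, Q < K, reaction proceeds forward (toward products)

Q = ([NH₃]^2) / ([N₂] × [H₂]^3)
  = ((1.56)^2) / ((2.56)·(1.33)^3) = 2.4336/6.0228 = 0.4041
Since Q = 0.4041 < Kc = 1.84, the reaction proceeds forward (toward products) to reach equilibrium.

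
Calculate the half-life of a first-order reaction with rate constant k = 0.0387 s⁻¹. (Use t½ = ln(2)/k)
17.91 s

t½ = ln(2)/k = 0.6931/0.0387 = 17.91 s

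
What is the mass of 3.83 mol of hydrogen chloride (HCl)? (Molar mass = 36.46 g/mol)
Mass = 3.83 mol × 36.46 g/mol = 139.6 g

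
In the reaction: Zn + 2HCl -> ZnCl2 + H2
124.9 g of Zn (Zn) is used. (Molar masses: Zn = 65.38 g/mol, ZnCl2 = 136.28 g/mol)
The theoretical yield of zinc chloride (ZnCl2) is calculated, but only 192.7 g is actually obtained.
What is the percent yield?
Moles of Zn = 124.9 g ÷ 65.38 g/mol = 1.91037 mol
Mole ratio: 1 mol ZnCl2 / 1 mol Zn
Moles of ZnCl2 = 1.91037 × (1/1) = 1.91037 mol
Theoretical yield = 1.91037 mol × 136.28 g/mol = 260.35 g
Actual yield = 192.7 g
Percent yield = (192.7 / 260.35) × 100% = 74.0%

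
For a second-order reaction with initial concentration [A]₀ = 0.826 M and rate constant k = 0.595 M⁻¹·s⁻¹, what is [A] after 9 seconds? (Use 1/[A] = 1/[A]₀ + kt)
0.1523 M

1/[A] = 1/[A]₀ + k·t = 1/0.826 + (0.595)·(9) = 1.2107 + 5.3550 = 6.5657
[A] = 1/6.5657 = 0.1523 M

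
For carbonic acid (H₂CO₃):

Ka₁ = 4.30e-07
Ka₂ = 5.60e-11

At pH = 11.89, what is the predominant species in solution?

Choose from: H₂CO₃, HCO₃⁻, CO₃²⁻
CO₃²⁻

pKa1 = 6.37, pKa2 = 10.25. Each pKa is the crossover between adjacent species; pH = 11.89 lies in the region where CO₃²⁻ predominates.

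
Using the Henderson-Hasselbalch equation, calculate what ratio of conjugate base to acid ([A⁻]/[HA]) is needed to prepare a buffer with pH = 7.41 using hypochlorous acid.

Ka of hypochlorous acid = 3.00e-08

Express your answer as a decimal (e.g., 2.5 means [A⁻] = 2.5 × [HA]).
[A⁻]/[HA] = 0.771

pKa = −log(3.00e-08) = 7.5229. pH = pKa + log([A⁻]/[HA]). 7.41 = 7.5229 + log(ratio). log(ratio) = 7.41 − 7.5229 = -0.1129. ratio = 10^(-0.1129) = 0.771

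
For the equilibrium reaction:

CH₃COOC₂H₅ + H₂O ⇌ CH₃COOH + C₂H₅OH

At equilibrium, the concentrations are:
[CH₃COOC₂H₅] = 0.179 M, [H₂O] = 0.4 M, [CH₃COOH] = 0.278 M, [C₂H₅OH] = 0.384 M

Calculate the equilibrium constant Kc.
K_c = 1.4909

Kc = ([CH₃COOH] × [C₂H₅OH]) / ([CH₃COOC₂H₅] × [H₂O])
   = ((0.278)·(0.384)) / ((0.179)·(0.4))
   = 0.10675 / 0.0716 = 1.4909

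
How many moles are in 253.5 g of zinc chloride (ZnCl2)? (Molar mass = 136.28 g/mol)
Moles = 253.5 g ÷ 136.28 g/mol = 1.86 mol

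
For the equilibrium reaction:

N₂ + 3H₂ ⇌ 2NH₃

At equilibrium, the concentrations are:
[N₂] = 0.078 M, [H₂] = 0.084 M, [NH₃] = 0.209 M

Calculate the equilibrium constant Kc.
K_c = 9.45e+02

Kc = ([NH₃]^2) / ([N₂] × [H₂]^3)
   = ((0.209)^2) / ((0.078)·(0.084)^3)
   = 0.043681 / 4.6231e-05 = 9.45e+02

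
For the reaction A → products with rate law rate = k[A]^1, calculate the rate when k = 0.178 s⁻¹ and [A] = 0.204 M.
0.03631 M/s

rate = k·[A]^1 = 0.178·(0.204)^1 = 0.178·0.204 = 0.03631 M/s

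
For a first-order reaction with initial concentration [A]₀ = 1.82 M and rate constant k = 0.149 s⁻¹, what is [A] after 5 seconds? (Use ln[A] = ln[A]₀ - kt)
0.8640 M

ln[A] = ln[A]₀ - k·t = ln(1.82) - (0.149)·(5) = 0.5988 - 0.7450 = -0.1462
[A] = e^(-0.1462) = 0.8640 M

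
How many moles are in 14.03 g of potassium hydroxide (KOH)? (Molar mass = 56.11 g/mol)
Moles = 14.03 g ÷ 56.11 g/mol = 0.25 mol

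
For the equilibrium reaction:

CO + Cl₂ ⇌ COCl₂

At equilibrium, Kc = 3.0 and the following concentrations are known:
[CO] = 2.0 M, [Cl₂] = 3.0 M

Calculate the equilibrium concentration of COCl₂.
[COCl₂] = 18.0000 M

Kc = ([COCl₂]) / ([CO] × [Cl₂]) = 3.0
[COCl₂]^1 = Kc · (reactant terms)/(other product terms) = 3.0 · 6 / 1 = 18
[COCl₂] = 18.0000 M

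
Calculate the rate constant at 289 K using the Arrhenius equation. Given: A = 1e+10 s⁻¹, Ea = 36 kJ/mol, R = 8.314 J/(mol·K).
3.11e+03 s⁻¹

k = A·exp(-Ea/(R·T)) = 1e+10·exp(-36000/(8.314·289)) = 1e+10·exp(-14.9829) = 1e+10·3.1119e-07 = 3.11e+03 s⁻¹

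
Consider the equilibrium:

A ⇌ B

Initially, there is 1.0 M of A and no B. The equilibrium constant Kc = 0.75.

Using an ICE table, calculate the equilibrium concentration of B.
[B] = 0.429 M

ICE: [A] = 1.0 − x, [B] = x.
Kc = x/(1.0 − x) = 0.75 ⇒ x = 0.75·1.0/(1 + 0.75) = 0.75/1.75 = 0.4286.
[B] = x = 0.429 M.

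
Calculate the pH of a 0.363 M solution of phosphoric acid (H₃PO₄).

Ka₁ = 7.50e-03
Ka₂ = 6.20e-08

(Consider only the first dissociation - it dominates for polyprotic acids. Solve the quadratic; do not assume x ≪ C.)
pH = 1.31

x² + Ka₁·x − Ka₁·C = 0 with Ka₁ = 7.50e-03, C = 0.363.
x = (−Ka₁ + √(Ka₁² + 4·Ka₁·C))/2 = 4.8562e-02 M, so pH = 1.31.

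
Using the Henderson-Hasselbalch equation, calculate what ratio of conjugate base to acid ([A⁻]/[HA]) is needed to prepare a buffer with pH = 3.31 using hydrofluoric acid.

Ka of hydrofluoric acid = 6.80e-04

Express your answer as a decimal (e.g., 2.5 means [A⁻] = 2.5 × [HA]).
[A⁻]/[HA] = 1.388

pKa = −log(6.80e-04) = 3.1675. pH = pKa + log([A⁻]/[HA]). 3.31 = 3.1675 + log(ratio). log(ratio) = 3.31 − 3.1675 = 0.1425. ratio = 10^(0.1425) = 1.388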